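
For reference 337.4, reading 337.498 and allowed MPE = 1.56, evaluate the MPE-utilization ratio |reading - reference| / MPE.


e = indication - reference = 337.498 - 337.4 = 0.0980
|e| = 0.0980
ratio = |e| / MPE = 0.0980 / 1.56
ratio = 0.0628

0.0628


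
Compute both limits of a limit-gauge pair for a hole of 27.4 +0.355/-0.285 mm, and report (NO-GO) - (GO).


GO = nominal - lower_tol (smallest hole = maximum material condition)
GO = 27.4 - 0.285 = 27.115
NO-GO = nominal + upper_tol (largest hole = least material condition)
NO-GO = 27.4 + 0.355 = 27.755
spread = NO-GO - GO = 27.755 - 27.115 = 0.6400

0.6400


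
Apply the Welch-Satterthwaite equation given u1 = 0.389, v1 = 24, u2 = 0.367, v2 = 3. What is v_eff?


uc = sqrt(u1^2 + u2^2) = sqrt(0.389^2 + 0.367^2) = 0.53479903
v_eff = uc^4 / (u1^4/v1 + u2^4/v2)
= 0.53479903^4 / (0.389^4/24 + 0.367^4/3)
= 0.081801722 / 0.0070011275
v_eff = 11.6841

11.6841


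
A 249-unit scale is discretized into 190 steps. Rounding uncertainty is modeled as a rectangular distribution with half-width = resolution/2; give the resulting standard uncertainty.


resolution = range / divisions
resolution = 249 / 190 = 1.3105263
u_res = resolution / (2*sqrt(3))
u_res = 1.3105263 / 3.4641016
u_res = 0.3783

0.3783


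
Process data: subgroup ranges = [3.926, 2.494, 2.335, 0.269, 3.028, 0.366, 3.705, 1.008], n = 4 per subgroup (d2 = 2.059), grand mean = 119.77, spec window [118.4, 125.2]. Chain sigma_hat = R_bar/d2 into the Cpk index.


R_bar = (3.926 + 2.494 + 2.335 + 0.269 + 3.028 + 0.366 + 3.705 + 1.008) / 8 = 2.141375
sigma = R_bar / d2 = 2.141375 / 2.059 = 1.0400073
Cp = (USL - LSL)/(6*sigma) = (125.2 - 118.4)/(6*1.0400073) = 1.0897
Cpu = (125.2 - 119.77)/(3*1.0400073) = 1.7404
Cpl = (119.77 - 118.4)/(3*1.0400073) = 0.4391
Cpk = min(Cpu, Cpl) = 0.4391

0.4391


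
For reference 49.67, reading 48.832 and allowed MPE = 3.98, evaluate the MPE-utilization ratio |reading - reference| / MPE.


e = indication - reference = 48.832 - 49.67 = -0.8380
|e| = 0.8380
ratio = |e| / MPE = 0.8380 / 3.98
ratio = 0.2106

0.2106


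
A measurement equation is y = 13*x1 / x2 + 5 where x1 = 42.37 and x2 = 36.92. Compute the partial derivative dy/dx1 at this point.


y = 13*x1 / x2 + 5
dy/dx1 = 13/x2
Evaluate at x2 = 36.92: c1 = 13 / 36.92
c1 = 0.3521

0.3521


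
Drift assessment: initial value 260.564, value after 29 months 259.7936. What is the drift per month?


rate = (v2 - v1) / months
= (259.7936 - 260.564) / 29
= -0.7704 / 29
= -0.0266

-0.0266


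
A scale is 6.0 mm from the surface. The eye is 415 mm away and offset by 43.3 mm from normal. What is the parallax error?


error = h * offset / d
= 6.0 * 43.3 / 415
= 0.6260

0.6260


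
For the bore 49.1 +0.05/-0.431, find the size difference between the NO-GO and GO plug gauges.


GO = nominal - lower_tol (smallest hole = maximum material condition)
GO = 49.1 - 0.431 = 48.669
NO-GO = nominal + upper_tol (largest hole = least material condition)
NO-GO = 49.1 + 0.05 = 49.15
spread = NO-GO - GO = 49.15 - 48.669 = 0.4810

0.4810


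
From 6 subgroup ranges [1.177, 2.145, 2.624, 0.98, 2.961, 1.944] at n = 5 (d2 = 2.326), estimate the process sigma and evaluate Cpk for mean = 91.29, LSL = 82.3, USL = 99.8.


R_bar = (1.177 + 2.145 + 2.624 + 0.98 + 2.961 + 1.944) / 6 = 1.9718333
sigma = R_bar / d2 = 1.9718333 / 2.326 = 0.84773573
Cp = (USL - LSL)/(6*sigma) = (99.8 - 82.3)/(6*0.84773573) = 3.4405
Cpu = (99.8 - 91.29)/(3*0.84773573) = 3.3462
Cpl = (91.29 - 82.3)/(3*0.84773573) = 3.5349
Cpk = min(Cpu, Cpl) = 3.3462

3.3462


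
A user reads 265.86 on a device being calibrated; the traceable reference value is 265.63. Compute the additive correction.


Correction = standard - reading
= 265.63 - 265.86
= -0.2300

-0.2300


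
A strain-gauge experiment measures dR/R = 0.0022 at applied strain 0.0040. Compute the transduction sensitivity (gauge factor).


GF = (dR/R) / epsilon
= 0.0022 / 0.0040
= 0.5500

0.5500


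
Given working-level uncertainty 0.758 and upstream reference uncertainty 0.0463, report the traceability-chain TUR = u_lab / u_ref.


TUR = u_lab / u_ref
= 0.758 / 0.0463
= 16.3715

16.3715


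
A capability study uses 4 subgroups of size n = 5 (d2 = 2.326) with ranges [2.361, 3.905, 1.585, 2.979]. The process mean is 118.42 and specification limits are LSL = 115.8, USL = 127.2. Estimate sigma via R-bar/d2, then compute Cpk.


R_bar = (2.361 + 3.905 + 1.585 + 2.979) / 4 = 2.7075
sigma = R_bar / d2 = 2.7075 / 2.326 = 1.1640155
Cp = (USL - LSL)/(6*sigma) = (127.2 - 115.8)/(6*1.1640155) = 1.6323
Cpu = (127.2 - 118.42)/(3*1.1640155) = 2.5143
Cpl = (118.42 - 115.8)/(3*1.1640155) = 0.7503
Cpk = min(Cpu, Cpl) = 0.7503

0.7503


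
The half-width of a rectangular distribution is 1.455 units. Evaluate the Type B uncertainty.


u_B = half_width / sqrt(3)
u_B = 1.455 / 1.7320508
u_B = 0.8400

0.8400


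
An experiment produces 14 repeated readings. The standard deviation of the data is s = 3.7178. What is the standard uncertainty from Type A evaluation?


u_A = s / sqrt(n)
u_A = 3.7178 / sqrt(14)
u_A = 3.7178 / 3.7416574
u_A = 0.9936

0.9936


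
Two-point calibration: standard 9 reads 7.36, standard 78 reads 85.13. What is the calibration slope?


slope = (y2 - y1) / (x2 - x1)
= (85.13 - 7.36) / (78 - 9)
= 77.7700 / 69
= 1.1271

1.1271


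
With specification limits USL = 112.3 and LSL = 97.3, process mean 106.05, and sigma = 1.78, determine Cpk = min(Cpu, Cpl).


Cpu = (USL - mean) / (3*sigma) = (112.3 - 106.05) / (3*1.78) = 1.1704
Cpl = (mean - LSL) / (3*sigma) = (106.05 - 97.3) / (3*1.78) = 1.6386
Cpk = min(Cpu, Cpl) = 1.1704

1.1704


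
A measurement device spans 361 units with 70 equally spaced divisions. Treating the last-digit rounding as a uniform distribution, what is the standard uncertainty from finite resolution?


resolution = range / divisions
resolution = 361 / 70 = 5.1571429
u_res = resolution / (2*sqrt(3))
u_res = 5.1571429 / 3.4641016
u_res = 1.4887

1.4887


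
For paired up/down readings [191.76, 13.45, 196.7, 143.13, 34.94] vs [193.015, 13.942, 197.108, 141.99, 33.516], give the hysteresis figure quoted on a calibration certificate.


|191.76 - 193.015| = 1.2550
|13.45 - 13.942| = 0.4920
|196.7 - 197.108| = 0.4080
|143.13 - 141.99| = 1.1400
|34.94 - 33.516| = 1.4240
hysteresis = max(diffs) = 1.4240

1.4240


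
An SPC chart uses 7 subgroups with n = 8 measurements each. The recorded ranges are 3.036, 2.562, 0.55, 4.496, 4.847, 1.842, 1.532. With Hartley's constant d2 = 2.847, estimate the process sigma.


R_bar = (3.036 + 2.562 + 0.55 + 4.496 + 4.847 + 1.842 + 1.532) / 7
R_bar = 18.865 / 7 = 2.695
sigma_hat = R_bar / d2 = 2.695 / 2.847 = 0.9466

0.9466


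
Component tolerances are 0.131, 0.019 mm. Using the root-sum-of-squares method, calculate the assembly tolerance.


RSS = sqrt(0.131^2 + 0.019^2)
= sqrt(0.017522)
= 0.1324

0.1324


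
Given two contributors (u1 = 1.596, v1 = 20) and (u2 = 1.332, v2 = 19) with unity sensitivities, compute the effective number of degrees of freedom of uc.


uc = sqrt(u1^2 + u2^2) = sqrt(1.596^2 + 1.332^2) = 2.0788074
v_eff = uc^4 / (u1^4/v1 + u2^4/v2)
= 2.0788074^4 / (1.596^4/20 + 1.332^4/19)
= 18.674845 / 0.49009288
v_eff = 38.1047

38.1047


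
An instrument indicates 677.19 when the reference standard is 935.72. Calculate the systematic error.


Systematic error = measured - true
= 677.19 - 935.72
= -258.5300

-258.5300


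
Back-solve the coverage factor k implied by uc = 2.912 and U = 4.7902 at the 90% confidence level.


k = U / uc
k = 4.7902 / 2.912
k = 1.645

1.645


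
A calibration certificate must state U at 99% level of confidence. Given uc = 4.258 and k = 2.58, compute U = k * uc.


U = k * uc
U = 2.58 * 4.258
U = 10.9856

10.9856


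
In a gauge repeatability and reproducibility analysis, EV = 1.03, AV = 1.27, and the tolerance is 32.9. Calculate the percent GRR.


GRR = sqrt(EV^2 + AV^2) = sqrt(1.03^2 + 1.27^2) = 1.6351758
%GRR = GRR / tol * 100 = 1.6351758 / 32.9 * 100
%GRR = 4.9701

4.9701


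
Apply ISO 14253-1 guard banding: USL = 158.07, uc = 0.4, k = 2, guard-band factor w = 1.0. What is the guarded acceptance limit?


U = k * uc = 2 * 0.4 = 0.8
guard band g = w * U = 1.0 * 0.8 = 0.8
AL = USL - g = 158.07 - 0.8
AL = 157.2700

157.2700


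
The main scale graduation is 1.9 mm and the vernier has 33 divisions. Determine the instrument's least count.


LC = MSD / n_div
= 1.9 / 33
= 0.0576

0.0576


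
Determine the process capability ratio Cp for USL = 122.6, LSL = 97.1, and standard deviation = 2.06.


Cp = (USL - LSL) / (6 * sigma)
= (122.6 - 97.1) / (6 * 2.06)
= 25.5000 / 12.3600
= 2.0631

2.0631


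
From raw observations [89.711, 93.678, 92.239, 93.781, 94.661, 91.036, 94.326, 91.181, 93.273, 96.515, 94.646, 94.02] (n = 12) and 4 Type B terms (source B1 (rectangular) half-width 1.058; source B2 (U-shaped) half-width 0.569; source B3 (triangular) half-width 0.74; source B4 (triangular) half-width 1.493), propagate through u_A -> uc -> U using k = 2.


mean = (89.711 + 93.678 + 92.239 + 93.781 + 94.661 + 91.036 + 94.326 + 91.181 + 93.273 + 96.515 + 94.646 + 94.02) / 12 = 93.25558333
s = sqrt(sum((x - mean)^2)/(n-1)) = 1.8960518
u_A = s / sqrt(n) = 1.8960518 / sqrt(12) = 0.54734301
u_B1 = 1.058 / sqrt(3) = 0.61083658
u_B2 = 0.569 / sqrt(2) = 0.40234376
u_B3 = 0.74 / sqrt(6) = 0.30210373
u_B4 = 1.493 / sqrt(6) = 0.6095147
uc = sqrt(0.54734301^2 + 0.61083658^2 + 0.40234376^2 + 0.30210373^2 + 0.6095147^2) = 1.1390176
U = k * uc = 2 * 1.1390176
U = 2.2780

2.2780


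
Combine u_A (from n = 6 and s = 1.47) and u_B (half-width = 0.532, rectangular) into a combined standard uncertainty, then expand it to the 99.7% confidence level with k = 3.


u_A = s / sqrt(n) = 1.47 / sqrt(6) = 0.60012499
u_B = half_width / sqrt(3) = 0.532 / sqrt(3) = 0.30715034
uc = sqrt(u_A^2 + u_B^2) = sqrt(0.60012499^2 + 0.30715034^2) = 0.67415973
U = k * uc = 3 * 0.67415973
U = 2.0225

2.0225


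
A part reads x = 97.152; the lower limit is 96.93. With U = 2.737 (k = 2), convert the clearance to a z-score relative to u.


u = U / k = 2.737 / 2 = 1.3685
margin = |LSL - x| = |96.93 - 97.152| = 0.222
z = margin / u = 0.222 / 1.3685
z = 0.1622

0.1622


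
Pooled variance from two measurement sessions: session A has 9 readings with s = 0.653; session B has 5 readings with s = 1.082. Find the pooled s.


s_p = sqrt(((n1-1)*s1^2 + (n2-1)*s2^2) / (n1+n2-2))
numerator = (9-1)*0.653^2 + (5-1)*1.082^2 = 3.411272 + 4.682896 = 8.094168
denominator = 9 + 5 - 2 = 12
s_p^2 = 8.094168 / 12 = 0.674514
s_p = sqrt(0.674514) = 0.8213

0.8213


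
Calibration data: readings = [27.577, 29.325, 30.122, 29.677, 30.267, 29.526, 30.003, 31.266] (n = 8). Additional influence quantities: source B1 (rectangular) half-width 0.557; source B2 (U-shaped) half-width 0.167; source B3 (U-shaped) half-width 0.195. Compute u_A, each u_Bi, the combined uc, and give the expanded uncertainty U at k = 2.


mean = (27.577 + 29.325 + 30.122 + 29.677 + 30.267 + 29.526 + 30.003 + 31.266) / 8 = 29.720375
s = sqrt(sum((x - mean)^2)/(n-1)) = 1.0501004
u_A = s / sqrt(n) = 1.0501004 / sqrt(8) = 0.37126656
u_B1 = 0.557 / sqrt(3) = 0.3215841
u_B2 = 0.167 / sqrt(2) = 0.11808683
u_B3 = 0.195 / sqrt(2) = 0.13788582
uc = sqrt(0.37126656^2 + 0.3215841^2 + 0.11808683^2 + 0.13788582^2) = 0.52365274
U = k * uc = 2 * 0.52365274
U = 1.0473

1.0473


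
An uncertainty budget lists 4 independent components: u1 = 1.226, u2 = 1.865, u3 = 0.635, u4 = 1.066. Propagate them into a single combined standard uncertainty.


uc = sqrt(1.226^2 + 1.865^2 + 0.635^2 + 1.066^2)
uc = sqrt(6.520882)
uc = 2.5536

2.5536


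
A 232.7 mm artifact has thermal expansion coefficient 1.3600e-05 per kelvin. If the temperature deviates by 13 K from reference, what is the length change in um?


dL = L * alpha * dT
= 232.7 * 1.3600e-05 * 13
= 0.0411414 mm
dL_um = 0.0411414 * 1000 = 41.1414 um

41.1414


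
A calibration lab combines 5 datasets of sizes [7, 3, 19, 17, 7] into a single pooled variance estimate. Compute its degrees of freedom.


nu = sum_i (n_i - 1)
nu = ((7 - 1) + (3 - 1) + (19 - 1) + (17 - 1) + (7 - 1))
nu = 6 + 2 + 18 + 16 + 6
nu = 48

48


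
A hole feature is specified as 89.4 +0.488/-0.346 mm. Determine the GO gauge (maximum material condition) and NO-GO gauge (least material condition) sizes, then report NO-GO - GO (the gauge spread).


GO = nominal - lower_tol (smallest hole = maximum material condition)
GO = 89.4 - 0.346 = 89.054
NO-GO = nominal + upper_tol (largest hole = least material condition)
NO-GO = 89.4 + 0.488 = 89.888
spread = NO-GO - GO = 89.888 - 89.054 = 0.8340

0.8340


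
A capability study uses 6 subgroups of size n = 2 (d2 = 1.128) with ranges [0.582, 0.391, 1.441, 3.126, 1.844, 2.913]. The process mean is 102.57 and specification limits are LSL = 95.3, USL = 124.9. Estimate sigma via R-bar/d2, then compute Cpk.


R_bar = (0.582 + 0.391 + 1.441 + 3.126 + 1.844 + 2.913) / 6 = 1.7161667
sigma = R_bar / d2 = 1.7161667 / 1.128 = 1.5214244
Cp = (USL - LSL)/(6*sigma) = (124.9 - 95.3)/(6*1.5214244) = 3.2426
Cpu = (124.9 - 102.57)/(3*1.5214244) = 4.8923
Cpl = (102.57 - 95.3)/(3*1.5214244) = 1.5928
Cpk = min(Cpu, Cpl) = 1.5928

1.5928


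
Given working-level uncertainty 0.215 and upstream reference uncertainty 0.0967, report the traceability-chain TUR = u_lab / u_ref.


TUR = u_lab / u_ref
= 0.215 / 0.0967
= 2.2234

2.2234


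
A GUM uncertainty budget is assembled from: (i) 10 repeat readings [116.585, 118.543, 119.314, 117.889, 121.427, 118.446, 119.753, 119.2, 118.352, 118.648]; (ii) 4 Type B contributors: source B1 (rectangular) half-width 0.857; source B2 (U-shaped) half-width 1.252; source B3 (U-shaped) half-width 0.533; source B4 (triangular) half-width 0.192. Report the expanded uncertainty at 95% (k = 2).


mean = (116.585 + 118.543 + 119.314 + 117.889 + 121.427 + 118.446 + 119.753 + 119.2 + 118.352 + 118.648) / 10 = 118.8157
s = sqrt(sum((x - mean)^2)/(n-1)) = 1.2641373
u_A = s / sqrt(n) = 1.2641373 / sqrt(10) = 0.39975531
u_B1 = 0.857 / sqrt(3) = 0.49478918
u_B2 = 1.252 / sqrt(2) = 0.88529769
u_B3 = 0.533 / sqrt(2) = 0.37688791
u_B4 = 0.192 / sqrt(6) = 0.078383672
uc = sqrt(0.39975531^2 + 0.49478918^2 + 0.88529769^2 + 0.37688791^2 + 0.078383672^2) = 1.1560974
U = k * uc = 2 * 1.1560974
U = 2.3122

2.3122


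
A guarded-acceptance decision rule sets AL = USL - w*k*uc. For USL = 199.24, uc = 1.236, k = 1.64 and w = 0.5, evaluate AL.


U = k * uc = 1.64 * 1.236 = 2.02704
guard band g = w * U = 0.5 * 2.02704 = 1.01352
AL = USL - g = 199.24 - 1.01352
AL = 198.2265

198.2265


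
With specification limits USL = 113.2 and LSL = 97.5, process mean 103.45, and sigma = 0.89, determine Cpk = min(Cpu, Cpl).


Cpu = (USL - mean) / (3*sigma) = (113.2 - 103.45) / (3*0.89) = 3.6517
Cpl = (mean - LSL) / (3*sigma) = (103.45 - 97.5) / (3*0.89) = 2.2285
Cpk = min(Cpu, Cpl) = 2.2285

2.2285


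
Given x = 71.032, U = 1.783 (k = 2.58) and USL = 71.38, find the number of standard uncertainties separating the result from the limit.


u = U / k = 1.783 / 2.58 = 0.69108527
margin = |USL - x| = |71.38 - 71.032| = 0.348
z = margin / u = 0.348 / 0.69108527
z = 0.5036

0.5036


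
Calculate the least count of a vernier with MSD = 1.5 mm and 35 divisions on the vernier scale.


LC = MSD / n_div
= 1.5 / 35
= 0.0429

0.0429


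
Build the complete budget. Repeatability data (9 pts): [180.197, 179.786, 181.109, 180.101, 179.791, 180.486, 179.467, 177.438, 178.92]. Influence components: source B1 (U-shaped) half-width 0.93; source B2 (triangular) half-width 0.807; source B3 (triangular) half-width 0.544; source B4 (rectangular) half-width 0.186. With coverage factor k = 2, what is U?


mean = (180.197 + 179.786 + 181.109 + 180.101 + 179.791 + 180.486 + 179.467 + 177.438 + 178.92) / 9 = 179.6994444
s = sqrt(sum((x - mean)^2)/(n-1)) = 1.04916
u_A = s / sqrt(n) = 1.04916 / sqrt(9) = 0.34972
u_B1 = 0.93 / sqrt(2) = 0.65760931
u_B2 = 0.807 / sqrt(6) = 0.32945637
u_B3 = 0.544 / sqrt(6) = 0.22208707
u_B4 = 0.186 / sqrt(3) = 0.10738715
uc = sqrt(0.34972^2 + 0.65760931^2 + 0.32945637^2 + 0.22208707^2 + 0.10738715^2) = 0.85097018
U = k * uc = 2 * 0.85097018
U = 1.7019

1.7019


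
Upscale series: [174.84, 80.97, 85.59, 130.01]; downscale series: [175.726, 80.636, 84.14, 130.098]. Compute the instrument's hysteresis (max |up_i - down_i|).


|174.84 - 175.726| = 0.8860
|80.97 - 80.636| = 0.3340
|85.59 - 84.14| = 1.4500
|130.01 - 130.098| = 0.0880
hysteresis = max(diffs) = 1.4500

1.4500


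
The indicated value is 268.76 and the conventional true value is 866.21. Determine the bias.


Systematic error = measured - true
= 268.76 - 866.21
= -597.4500

-597.4500


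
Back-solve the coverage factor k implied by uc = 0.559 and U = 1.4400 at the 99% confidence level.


k = U / uc
k = 1.4400 / 0.559
k = 2.576

2.576


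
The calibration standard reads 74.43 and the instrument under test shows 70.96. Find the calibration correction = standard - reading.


Correction = standard - reading
= 74.43 - 70.96
= 3.4700

3.4700


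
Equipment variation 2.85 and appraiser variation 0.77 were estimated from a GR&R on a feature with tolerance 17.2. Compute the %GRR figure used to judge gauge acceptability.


GRR = sqrt(EV^2 + AV^2) = sqrt(2.85^2 + 0.77^2) = 2.9521856
%GRR = GRR / tol * 100 = 2.9521856 / 17.2 * 100
%GRR = 17.1639

17.1639


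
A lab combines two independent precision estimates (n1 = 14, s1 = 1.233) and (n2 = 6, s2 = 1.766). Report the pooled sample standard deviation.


s_p = sqrt(((n1-1)*s1^2 + (n2-1)*s2^2) / (n1+n2-2))
numerator = (14-1)*1.233^2 + (6-1)*1.766^2 = 19.763757 + 15.59378 = 35.357537
denominator = 14 + 6 - 2 = 18
s_p^2 = 35.357537 / 18 = 1.9643076
s_p = sqrt(1.9643076) = 1.4015

1.4015


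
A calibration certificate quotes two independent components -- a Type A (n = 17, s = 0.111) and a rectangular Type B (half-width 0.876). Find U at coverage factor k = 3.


u_A = s / sqrt(n) = 0.111 / sqrt(17) = 0.026921454
u_B = half_width / sqrt(3) = 0.876 / sqrt(3) = 0.50575884
uc = sqrt(u_A^2 + u_B^2) = sqrt(0.026921454^2 + 0.50575884^2) = 0.50647485
U = k * uc = 3 * 0.50647485
U = 1.5194

1.5194


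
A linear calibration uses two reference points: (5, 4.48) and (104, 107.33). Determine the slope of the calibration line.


slope = (y2 - y1) / (x2 - x1)
= (107.33 - 4.48) / (104 - 5)
= 102.8500 / 99
= 1.0389

1.0389


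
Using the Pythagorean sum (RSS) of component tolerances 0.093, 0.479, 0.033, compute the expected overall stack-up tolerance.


RSS = sqrt(0.093^2 + 0.479^2 + 0.033^2)
= sqrt(0.239179)
= 0.4891

0.4891


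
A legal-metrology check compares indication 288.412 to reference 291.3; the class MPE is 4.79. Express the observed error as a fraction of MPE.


e = indication - reference = 288.412 - 291.3 = -2.8880
|e| = 2.8880
ratio = |e| / MPE = 2.8880 / 4.79
ratio = 0.6029

0.6029


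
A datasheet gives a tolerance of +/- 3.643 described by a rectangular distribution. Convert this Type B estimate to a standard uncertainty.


u_B = half_width / sqrt(3)
u_B = 3.643 / 1.7320508
u_B = 2.1033

2.1033


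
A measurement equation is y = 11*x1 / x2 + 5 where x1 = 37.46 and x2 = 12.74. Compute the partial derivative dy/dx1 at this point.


y = 11*x1 / x2 + 5
dy/dx1 = 11/x2
Evaluate at x2 = 12.74: c1 = 11 / 12.74
c1 = 0.8634

0.8634


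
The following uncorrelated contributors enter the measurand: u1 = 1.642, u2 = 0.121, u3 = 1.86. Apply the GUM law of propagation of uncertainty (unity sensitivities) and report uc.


uc = sqrt(1.642^2 + 0.121^2 + 1.86^2)
uc = sqrt(6.170405)
uc = 2.4840

2.4840


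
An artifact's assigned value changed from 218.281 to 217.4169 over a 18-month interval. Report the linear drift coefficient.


rate = (v2 - v1) / months
= (217.4169 - 218.281) / 18
= -0.8641 / 18
= -0.0480

-0.0480


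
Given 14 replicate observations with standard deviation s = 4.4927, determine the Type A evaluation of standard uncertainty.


u_A = s / sqrt(n)
u_A = 4.4927 / sqrt(14)
u_A = 4.4927 / 3.7416574
u_A = 1.2007

1.2007


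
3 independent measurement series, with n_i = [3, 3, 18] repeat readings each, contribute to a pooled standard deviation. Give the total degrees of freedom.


nu = sum_i (n_i - 1)
nu = ((3 - 1) + (3 - 1) + (18 - 1))
nu = 2 + 2 + 17
nu = 21

21


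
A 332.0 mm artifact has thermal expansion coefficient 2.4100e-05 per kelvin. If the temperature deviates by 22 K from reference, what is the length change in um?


dL = L * alpha * dT
= 332.0 * 2.4100e-05 * 22
= 0.1760264 mm
dL_um = 0.1760264 * 1000 = 176.0264 um

176.0264


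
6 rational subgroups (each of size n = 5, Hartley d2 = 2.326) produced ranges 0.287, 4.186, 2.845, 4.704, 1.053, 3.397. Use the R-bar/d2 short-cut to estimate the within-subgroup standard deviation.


R_bar = (0.287 + 4.186 + 2.845 + 4.704 + 1.053 + 3.397) / 6
R_bar = 16.472 / 6 = 2.7453333
sigma_hat = R_bar / d2 = 2.7453333 / 2.326 = 1.1803

1.1803


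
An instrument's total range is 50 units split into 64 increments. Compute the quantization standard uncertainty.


resolution = range / divisions
resolution = 50 / 64 = 0.78125
u_res = resolution / (2*sqrt(3))
u_res = 0.78125 / 3.4641016
u_res = 0.2255

0.2255


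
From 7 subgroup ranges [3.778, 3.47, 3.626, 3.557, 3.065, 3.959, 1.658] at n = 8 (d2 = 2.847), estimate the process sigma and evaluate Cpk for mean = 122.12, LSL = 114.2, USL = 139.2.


R_bar = (3.778 + 3.47 + 3.626 + 3.557 + 3.065 + 3.959 + 1.658) / 7 = 3.3018571
sigma = R_bar / d2 = 3.3018571 / 2.847 = 1.1597672
Cp = (USL - LSL)/(6*sigma) = (139.2 - 114.2)/(6*1.1597672) = 3.5927
Cpu = (139.2 - 122.12)/(3*1.1597672) = 4.9090
Cpl = (122.12 - 114.2)/(3*1.1597672) = 2.2763
Cpk = min(Cpu, Cpl) = 2.2763

2.2763


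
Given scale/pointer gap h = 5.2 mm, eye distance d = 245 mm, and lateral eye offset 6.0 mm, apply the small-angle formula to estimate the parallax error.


error = h * offset / d
= 5.2 * 6.0 / 245
= 0.1273

0.1273


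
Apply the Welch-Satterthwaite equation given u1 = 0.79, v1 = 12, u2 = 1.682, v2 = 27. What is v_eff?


uc = sqrt(u1^2 + u2^2) = sqrt(0.79^2 + 1.682^2) = 1.8582852
v_eff = uc^4 / (u1^4/v1 + u2^4/v2)
= 1.8582852^4 / (0.79^4/12 + 1.682^4/27)
= 11.924755 / 0.32890072
v_eff = 36.2564

36.2564


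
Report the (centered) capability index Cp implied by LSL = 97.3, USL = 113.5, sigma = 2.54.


Cp = (USL - LSL) / (6 * sigma)
= (113.5 - 97.3) / (6 * 2.54)
= 16.2000 / 15.2400
= 1.0630

1.0630


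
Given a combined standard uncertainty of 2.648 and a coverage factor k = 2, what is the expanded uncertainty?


U = k * uc
U = 2 * 2.648
U = 5.2960

5.2960


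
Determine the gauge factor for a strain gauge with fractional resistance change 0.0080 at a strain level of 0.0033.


GF = (dR/R) / epsilon
= 0.0080 / 0.0033
= 2.4242

2.4242


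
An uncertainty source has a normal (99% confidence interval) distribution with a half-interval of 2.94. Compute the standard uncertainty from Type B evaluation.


u_B = half_width / 2.576
u_B = 2.94 / 2.576
u_B = 1.1413

1.1413


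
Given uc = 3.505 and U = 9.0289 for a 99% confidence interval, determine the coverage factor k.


k = U / uc
k = 9.0289 / 3.505
k = 2.576

2.576


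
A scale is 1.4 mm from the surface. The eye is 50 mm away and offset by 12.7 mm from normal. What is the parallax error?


error = h * offset / d
= 1.4 * 12.7 / 50
= 0.3556

0.3556


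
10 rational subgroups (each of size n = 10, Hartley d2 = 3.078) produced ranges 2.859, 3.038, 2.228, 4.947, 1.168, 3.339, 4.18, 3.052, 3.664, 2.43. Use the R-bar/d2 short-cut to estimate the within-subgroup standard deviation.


R_bar = (2.859 + 3.038 + 2.228 + 4.947 + 1.168 + 3.339 + 4.18 + 3.052 + 3.664 + 2.43) / 10
R_bar = 30.905 / 10 = 3.0905
sigma_hat = R_bar / d2 = 3.0905 / 3.078 = 1.0041

1.0041


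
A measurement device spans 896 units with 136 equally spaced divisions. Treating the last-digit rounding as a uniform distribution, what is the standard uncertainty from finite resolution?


resolution = range / divisions
resolution = 896 / 136 = 6.5882353
u_res = resolution / (2*sqrt(3))
u_res = 6.5882353 / 3.4641016
u_res = 1.9019

1.9019


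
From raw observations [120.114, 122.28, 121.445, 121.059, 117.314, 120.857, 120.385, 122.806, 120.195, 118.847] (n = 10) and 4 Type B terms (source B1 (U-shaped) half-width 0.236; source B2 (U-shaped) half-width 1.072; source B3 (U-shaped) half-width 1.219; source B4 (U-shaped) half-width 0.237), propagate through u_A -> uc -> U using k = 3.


mean = (120.114 + 122.28 + 121.445 + 121.059 + 117.314 + 120.857 + 120.385 + 122.806 + 120.195 + 118.847) / 10 = 120.5302
s = sqrt(sum((x - mean)^2)/(n-1)) = 1.5968066
u_A = s / sqrt(n) = 1.5968066 / sqrt(10) = 0.50495458
u_B1 = 0.236 / sqrt(2) = 0.1668772
u_B2 = 1.072 / sqrt(2) = 0.75801847
u_B3 = 1.219 / sqrt(2) = 0.86196317
u_B4 = 0.237 / sqrt(2) = 0.16758431
uc = sqrt(0.50495458^2 + 0.1668772^2 + 0.75801847^2 + 0.86196317^2 + 0.16758431^2) = 1.2761207
U = k * uc = 3 * 1.2761207
U = 3.8284

3.8284


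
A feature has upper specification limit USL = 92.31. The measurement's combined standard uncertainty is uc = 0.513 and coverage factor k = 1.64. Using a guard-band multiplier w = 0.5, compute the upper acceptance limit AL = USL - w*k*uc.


U = k * uc = 1.64 * 0.513 = 0.84132
guard band g = w * U = 0.5 * 0.84132 = 0.42066
AL = USL - g = 92.31 - 0.42066
AL = 91.8893

91.8893


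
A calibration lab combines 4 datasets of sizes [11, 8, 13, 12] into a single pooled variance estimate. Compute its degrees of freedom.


nu = sum_i (n_i - 1)
nu = ((11 - 1) + (8 - 1) + (13 - 1) + (12 - 1))
nu = 10 + 7 + 12 + 11
nu = 40

40


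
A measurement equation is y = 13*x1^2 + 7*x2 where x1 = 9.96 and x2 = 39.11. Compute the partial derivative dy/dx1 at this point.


y = 13*x1^2 + 7*x2
dy/dx1 = 2*13*x1
Evaluate at x1 = 9.96: c1 = 26 * 9.96
c1 = 258.9600

258.9600


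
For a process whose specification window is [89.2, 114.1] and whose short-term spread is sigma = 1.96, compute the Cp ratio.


Cp = (USL - LSL) / (6 * sigma)
= (114.1 - 89.2) / (6 * 1.96)
= 24.9000 / 11.7600
= 2.1173

2.1173


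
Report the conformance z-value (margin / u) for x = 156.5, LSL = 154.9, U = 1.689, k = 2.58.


u = U / k = 1.689 / 2.58 = 0.65465116
margin = |LSL - x| = |154.9 - 156.5| = 1.6
z = margin / u = 1.6 / 0.65465116
z = 2.4440

2.4440


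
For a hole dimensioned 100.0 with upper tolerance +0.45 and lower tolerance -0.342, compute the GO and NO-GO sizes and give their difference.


GO = nominal - lower_tol (smallest hole = maximum material condition)
GO = 100.0 - 0.342 = 99.658
NO-GO = nominal + upper_tol (largest hole = least material condition)
NO-GO = 100.0 + 0.45 = 100.45
spread = NO-GO - GO = 100.45 - 99.658 = 0.7920

0.7920


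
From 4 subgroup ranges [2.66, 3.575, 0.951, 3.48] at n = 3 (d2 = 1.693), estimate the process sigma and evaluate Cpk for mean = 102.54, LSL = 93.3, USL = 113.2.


R_bar = (2.66 + 3.575 + 0.951 + 3.48) / 4 = 2.6665
sigma = R_bar / d2 = 2.6665 / 1.693 = 1.5750148
Cp = (USL - LSL)/(6*sigma) = (113.2 - 93.3)/(6*1.5750148) = 2.1058
Cpu = (113.2 - 102.54)/(3*1.5750148) = 2.2561
Cpl = (102.54 - 93.3)/(3*1.5750148) = 1.9555
Cpk = min(Cpu, Cpl) = 1.9555

1.9555


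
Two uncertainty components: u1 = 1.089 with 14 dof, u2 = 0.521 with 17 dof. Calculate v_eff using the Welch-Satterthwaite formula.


uc = sqrt(u1^2 + u2^2) = sqrt(1.089^2 + 0.521^2) = 1.2072125
v_eff = uc^4 / (u1^4/v1 + u2^4/v2)
= 1.2072125^4 / (1.089^4/14 + 0.521^4/17)
= 2.1239041 / 0.10479189
v_eff = 20.2678

20.2678


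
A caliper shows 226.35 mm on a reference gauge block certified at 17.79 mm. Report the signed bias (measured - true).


Systematic error = measured - true
= 226.35 - 17.79
= 208.5600

208.5600


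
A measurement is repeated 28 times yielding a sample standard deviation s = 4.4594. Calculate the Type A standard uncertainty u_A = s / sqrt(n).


u_A = s / sqrt(n)
u_A = 4.4594 / sqrt(28)
u_A = 4.4594 / 5.2915026
u_A = 0.8427

0.8427


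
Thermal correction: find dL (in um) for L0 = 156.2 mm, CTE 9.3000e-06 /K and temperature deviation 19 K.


dL = L * alpha * dT
= 156.2 * 9.3000e-06 * 19
= 0.0276005 mm
dL_um = 0.0276005 * 1000 = 27.6005 um

27.6005


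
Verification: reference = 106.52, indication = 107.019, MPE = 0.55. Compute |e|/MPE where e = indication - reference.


e = indication - reference = 107.019 - 106.52 = 0.4990
|e| = 0.4990
ratio = |e| / MPE = 0.4990 / 0.55
ratio = 0.9073

0.9073


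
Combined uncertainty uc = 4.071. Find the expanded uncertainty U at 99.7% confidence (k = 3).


U = k * uc
U = 3 * 4.071
U = 12.2130

12.2130


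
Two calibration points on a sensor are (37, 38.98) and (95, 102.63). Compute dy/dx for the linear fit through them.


slope = (y2 - y1) / (x2 - x1)
= (102.63 - 38.98) / (95 - 37)
= 63.6500 / 58
= 1.0974

1.0974


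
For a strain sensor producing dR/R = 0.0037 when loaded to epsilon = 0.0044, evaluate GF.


GF = (dR/R) / epsilon
= 0.0037 / 0.0044
= 0.8409

0.8409


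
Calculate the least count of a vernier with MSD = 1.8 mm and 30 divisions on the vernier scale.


LC = MSD / n_div
= 1.8 / 30
= 0.0600

0.0600


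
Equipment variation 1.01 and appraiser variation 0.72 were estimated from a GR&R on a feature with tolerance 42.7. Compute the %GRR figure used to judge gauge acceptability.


GRR = sqrt(EV^2 + AV^2) = sqrt(1.01^2 + 0.72^2) = 1.2403629
%GRR = GRR / tol * 100 = 1.2403629 / 42.7 * 100
%GRR = 2.9048

2.9048


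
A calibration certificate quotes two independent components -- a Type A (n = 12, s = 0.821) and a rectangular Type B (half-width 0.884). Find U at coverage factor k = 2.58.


u_A = s / sqrt(n) = 0.821 / sqrt(12) = 0.23700229
u_B = half_width / sqrt(3) = 0.884 / sqrt(3) = 0.51037764
uc = sqrt(u_A^2 + u_B^2) = sqrt(0.23700229^2 + 0.51037764^2) = 0.56272144
U = k * uc = 2.58 * 0.56272144
U = 1.4518

1.4518


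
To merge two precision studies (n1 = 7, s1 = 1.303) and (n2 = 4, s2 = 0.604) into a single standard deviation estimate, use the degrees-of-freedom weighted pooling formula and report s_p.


s_p = sqrt(((n1-1)*s1^2 + (n2-1)*s2^2) / (n1+n2-2))
numerator = (7-1)*1.303^2 + (4-1)*0.604^2 = 10.186854 + 1.094448 = 11.281302
denominator = 7 + 4 - 2 = 9
s_p^2 = 11.281302 / 9 = 1.253478
s_p = sqrt(1.253478) = 1.1196

1.1196


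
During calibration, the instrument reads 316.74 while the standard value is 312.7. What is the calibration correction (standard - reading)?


Correction = standard - reading
= 312.7 - 316.74
= -4.0400

-4.0400


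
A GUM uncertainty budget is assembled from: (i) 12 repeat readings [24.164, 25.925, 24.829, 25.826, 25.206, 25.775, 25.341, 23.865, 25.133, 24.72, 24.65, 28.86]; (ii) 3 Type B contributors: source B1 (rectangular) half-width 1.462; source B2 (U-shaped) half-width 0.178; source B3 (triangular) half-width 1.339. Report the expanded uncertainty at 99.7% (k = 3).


mean = (24.164 + 25.925 + 24.829 + 25.826 + 25.206 + 25.775 + 25.341 + 23.865 + 25.133 + 24.72 + 24.65 + 28.86) / 12 = 25.35783333
s = sqrt(sum((x - mean)^2)/(n-1)) = 1.275477
u_A = s / sqrt(n) = 1.275477 / sqrt(12) = 0.36819849
u_B1 = 1.462 / sqrt(3) = 0.84408609
u_B2 = 0.178 / sqrt(2) = 0.12586501
u_B3 = 1.339 / sqrt(6) = 0.54664446
uc = sqrt(0.36819849^2 + 0.84408609^2 + 0.12586501^2 + 0.54664446^2) = 1.078292
U = k * uc = 3 * 1.078292
U = 3.2349

3.2349


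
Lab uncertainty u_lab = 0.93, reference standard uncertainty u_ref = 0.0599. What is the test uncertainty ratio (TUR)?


TUR = u_lab / u_ref
= 0.93 / 0.0599
= 15.5259

15.5259


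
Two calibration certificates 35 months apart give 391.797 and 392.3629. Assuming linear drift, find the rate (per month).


rate = (v2 - v1) / months
= (392.3629 - 391.797) / 35
= 0.5659 / 35
= 0.0162

0.0162


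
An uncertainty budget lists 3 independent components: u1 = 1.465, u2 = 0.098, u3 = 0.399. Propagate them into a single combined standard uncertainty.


uc = sqrt(1.465^2 + 0.098^2 + 0.399^2)
uc = sqrt(2.31503)
uc = 1.5215

1.5215


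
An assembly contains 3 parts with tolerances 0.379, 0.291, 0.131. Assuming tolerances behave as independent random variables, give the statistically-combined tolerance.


RSS = sqrt(0.379^2 + 0.291^2 + 0.131^2)
= sqrt(0.245483)
= 0.4955

0.4955


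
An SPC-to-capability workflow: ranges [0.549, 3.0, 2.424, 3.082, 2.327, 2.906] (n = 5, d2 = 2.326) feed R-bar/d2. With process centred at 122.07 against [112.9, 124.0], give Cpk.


R_bar = (0.549 + 3.0 + 2.424 + 3.082 + 2.327 + 2.906) / 6 = 2.3813333
sigma = R_bar / d2 = 2.3813333 / 2.326 = 1.023789
Cp = (USL - LSL)/(6*sigma) = (124.0 - 112.9)/(6*1.023789) = 1.8070
Cpu = (124.0 - 122.07)/(3*1.023789) = 0.6284
Cpl = (122.07 - 112.9)/(3*1.023789) = 2.9856
Cpk = min(Cpu, Cpl) = 0.6284

0.6284


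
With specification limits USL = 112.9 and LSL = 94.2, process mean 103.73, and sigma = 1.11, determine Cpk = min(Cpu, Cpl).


Cpu = (USL - mean) / (3*sigma) = (112.9 - 103.73) / (3*1.11) = 2.7538
Cpl = (mean - LSL) / (3*sigma) = (103.73 - 94.2) / (3*1.11) = 2.8619
Cpk = min(Cpu, Cpl) = 2.7538

2.7538


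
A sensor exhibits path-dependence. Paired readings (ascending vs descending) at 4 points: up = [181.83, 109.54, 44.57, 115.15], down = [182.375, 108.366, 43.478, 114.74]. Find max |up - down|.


|181.83 - 182.375| = 0.5450
|109.54 - 108.366| = 1.1740
|44.57 - 43.478| = 1.0920
|115.15 - 114.74| = 0.4100
hysteresis = max(diffs) = 1.1740

1.1740


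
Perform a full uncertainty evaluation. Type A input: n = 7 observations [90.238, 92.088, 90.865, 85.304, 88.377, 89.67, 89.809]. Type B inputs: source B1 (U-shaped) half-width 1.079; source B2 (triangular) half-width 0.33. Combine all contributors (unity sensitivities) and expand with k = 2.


mean = (90.238 + 92.088 + 90.865 + 85.304 + 88.377 + 89.67 + 89.809) / 7 = 89.47871429
s = sqrt(sum((x - mean)^2)/(n-1)) = 2.1638841
u_A = s / sqrt(n) = 2.1638841 / sqrt(7) = 0.81787131
u_B1 = 1.079 / sqrt(2) = 0.76296822
u_B2 = 0.33 / sqrt(6) = 0.13472194
uc = sqrt(0.81787131^2 + 0.76296822^2 + 0.13472194^2) = 1.1265807
U = k * uc = 2 * 1.1265807
U = 2.2532

2.2532


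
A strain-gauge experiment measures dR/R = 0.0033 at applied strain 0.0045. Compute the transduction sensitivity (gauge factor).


GF = (dR/R) / epsilon
= 0.0033 / 0.0045
= 0.7333

0.7333


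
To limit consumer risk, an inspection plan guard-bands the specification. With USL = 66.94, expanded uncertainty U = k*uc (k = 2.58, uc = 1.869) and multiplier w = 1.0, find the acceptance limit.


U = k * uc = 2.58 * 1.869 = 4.82202
guard band g = w * U = 1.0 * 4.82202 = 4.82202
AL = USL - g = 66.94 - 4.82202
AL = 62.1180

62.1180


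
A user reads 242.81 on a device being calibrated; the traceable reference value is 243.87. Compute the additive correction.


Correction = standard - reading
= 243.87 - 242.81
= 1.0600

1.0600


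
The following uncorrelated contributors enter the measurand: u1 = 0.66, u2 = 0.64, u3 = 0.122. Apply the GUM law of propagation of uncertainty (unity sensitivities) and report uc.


uc = sqrt(0.66^2 + 0.64^2 + 0.122^2)
uc = sqrt(0.860084)
uc = 0.9274

0.9274


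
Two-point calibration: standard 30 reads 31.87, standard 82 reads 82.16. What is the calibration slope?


slope = (y2 - y1) / (x2 - x1)
= (82.16 - 31.87) / (82 - 30)
= 50.2900 / 52
= 0.9671

0.9671


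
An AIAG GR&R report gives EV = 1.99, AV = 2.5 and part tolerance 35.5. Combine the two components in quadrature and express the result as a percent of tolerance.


GRR = sqrt(EV^2 + AV^2) = sqrt(1.99^2 + 2.5^2) = 3.1953247
%GRR = GRR / tol * 100 = 3.1953247 / 35.5 * 100
%GRR = 9.0009

9.0009


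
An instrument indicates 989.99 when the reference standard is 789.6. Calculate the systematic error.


Systematic error = measured - true
= 989.99 - 789.6
= 200.3900

200.3900


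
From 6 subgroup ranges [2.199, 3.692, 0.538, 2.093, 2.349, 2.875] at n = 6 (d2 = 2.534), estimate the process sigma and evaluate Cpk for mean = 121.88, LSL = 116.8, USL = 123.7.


R_bar = (2.199 + 3.692 + 0.538 + 2.093 + 2.349 + 2.875) / 6 = 2.291
sigma = R_bar / d2 = 2.291 / 2.534 = 0.90410418
Cp = (USL - LSL)/(6*sigma) = (123.7 - 116.8)/(6*0.90410418) = 1.2720
Cpu = (123.7 - 121.88)/(3*0.90410418) = 0.6710
Cpl = (121.88 - 116.8)/(3*0.90410418) = 1.8729
Cpk = min(Cpu, Cpl) = 0.6710

0.6710


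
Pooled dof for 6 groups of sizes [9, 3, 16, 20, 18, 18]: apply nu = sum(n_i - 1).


nu = sum_i (n_i - 1)
nu = ((9 - 1) + (3 - 1) + (16 - 1) + (20 - 1) + (18 - 1) + (18 - 1))
nu = 8 + 2 + 15 + 19 + 17 + 17
nu = 78

78


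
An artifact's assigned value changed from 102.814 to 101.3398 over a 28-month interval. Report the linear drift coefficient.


rate = (v2 - v1) / months
= (101.3398 - 102.814) / 28
= -1.4742 / 28
= -0.0526

-0.0526


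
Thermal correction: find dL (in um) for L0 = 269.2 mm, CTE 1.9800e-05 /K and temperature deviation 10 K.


dL = L * alpha * dT
= 269.2 * 1.9800e-05 * 10
= 0.0533016 mm
dL_um = 0.0533016 * 1000 = 53.3016 um

53.3016


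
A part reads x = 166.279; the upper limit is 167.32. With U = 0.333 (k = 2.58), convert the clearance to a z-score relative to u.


u = U / k = 0.333 / 2.58 = 0.12906977
margin = |USL - x| = |167.32 - 166.279| = 1.041
z = margin / u = 1.041 / 0.12906977
z = 8.0654

8.0654


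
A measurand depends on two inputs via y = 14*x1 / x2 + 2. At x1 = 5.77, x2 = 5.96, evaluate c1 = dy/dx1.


y = 14*x1 / x2 + 2
dy/dx1 = 14/x2
Evaluate at x2 = 5.96: c1 = 14 / 5.96
c1 = 2.3490

2.3490


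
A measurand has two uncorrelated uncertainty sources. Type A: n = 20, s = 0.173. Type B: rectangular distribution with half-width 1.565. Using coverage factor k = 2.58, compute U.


u_A = s / sqrt(n) = 0.173 / sqrt(20) = 0.038683976
u_B = half_width / sqrt(3) = 1.565 / sqrt(3) = 0.90355317
uc = sqrt(u_A^2 + u_B^2) = sqrt(0.038683976^2 + 0.90355317^2) = 0.90438088
U = k * uc = 2.58 * 0.90438088
U = 2.3333

2.3333


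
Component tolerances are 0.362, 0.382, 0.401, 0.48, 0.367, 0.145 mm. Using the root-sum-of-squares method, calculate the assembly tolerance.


RSS = sqrt(0.362^2 + 0.382^2 + 0.401^2 + 0.48^2 + 0.367^2 + 0.145^2)
= sqrt(0.823883)
= 0.9077

0.9077


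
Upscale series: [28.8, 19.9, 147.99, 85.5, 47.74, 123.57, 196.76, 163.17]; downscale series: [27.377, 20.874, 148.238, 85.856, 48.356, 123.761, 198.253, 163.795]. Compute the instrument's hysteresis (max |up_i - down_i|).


|28.8 - 27.377| = 1.4230
|19.9 - 20.874| = 0.9740
|147.99 - 148.238| = 0.2480
|85.5 - 85.856| = 0.3560
|47.74 - 48.356| = 0.6160
|123.57 - 123.761| = 0.1910
|196.76 - 198.253| = 1.4930
|163.17 - 163.795| = 0.6250
hysteresis = max(diffs) = 1.4930

1.4930


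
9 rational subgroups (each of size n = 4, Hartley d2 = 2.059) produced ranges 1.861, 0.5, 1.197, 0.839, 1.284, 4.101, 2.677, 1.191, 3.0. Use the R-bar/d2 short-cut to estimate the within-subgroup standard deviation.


R_bar = (1.861 + 0.5 + 1.197 + 0.839 + 1.284 + 4.101 + 2.677 + 1.191 + 3.0) / 9
R_bar = 16.65 / 9 = 1.85
sigma_hat = R_bar / d2 = 1.85 / 2.059 = 0.8985

0.8985


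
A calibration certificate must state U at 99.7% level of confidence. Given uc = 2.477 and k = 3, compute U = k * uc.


U = k * uc
U = 3 * 2.477
U = 7.4310

7.4310


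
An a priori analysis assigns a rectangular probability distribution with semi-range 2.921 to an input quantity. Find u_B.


u_B = half_width / sqrt(3)
u_B = 2.921 / 1.7320508
u_B = 1.6864

1.6864


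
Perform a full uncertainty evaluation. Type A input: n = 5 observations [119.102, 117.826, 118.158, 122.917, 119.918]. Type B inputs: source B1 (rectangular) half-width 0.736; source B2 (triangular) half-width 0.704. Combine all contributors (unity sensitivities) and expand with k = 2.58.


mean = (119.102 + 117.826 + 118.158 + 122.917 + 119.918) / 5 = 119.5842
s = sqrt(sum((x - mean)^2)/(n-1)) = 2.0357314
u_A = s / sqrt(n) = 2.0357314 / sqrt(5) = 0.91040676
u_B1 = 0.736 / sqrt(3) = 0.4249298
u_B2 = 0.704 / sqrt(6) = 0.2874068
uc = sqrt(0.91040676^2 + 0.4249298^2 + 0.2874068^2) = 1.0449921
U = k * uc = 2.58 * 1.0449921
U = 2.6961

2.6961
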